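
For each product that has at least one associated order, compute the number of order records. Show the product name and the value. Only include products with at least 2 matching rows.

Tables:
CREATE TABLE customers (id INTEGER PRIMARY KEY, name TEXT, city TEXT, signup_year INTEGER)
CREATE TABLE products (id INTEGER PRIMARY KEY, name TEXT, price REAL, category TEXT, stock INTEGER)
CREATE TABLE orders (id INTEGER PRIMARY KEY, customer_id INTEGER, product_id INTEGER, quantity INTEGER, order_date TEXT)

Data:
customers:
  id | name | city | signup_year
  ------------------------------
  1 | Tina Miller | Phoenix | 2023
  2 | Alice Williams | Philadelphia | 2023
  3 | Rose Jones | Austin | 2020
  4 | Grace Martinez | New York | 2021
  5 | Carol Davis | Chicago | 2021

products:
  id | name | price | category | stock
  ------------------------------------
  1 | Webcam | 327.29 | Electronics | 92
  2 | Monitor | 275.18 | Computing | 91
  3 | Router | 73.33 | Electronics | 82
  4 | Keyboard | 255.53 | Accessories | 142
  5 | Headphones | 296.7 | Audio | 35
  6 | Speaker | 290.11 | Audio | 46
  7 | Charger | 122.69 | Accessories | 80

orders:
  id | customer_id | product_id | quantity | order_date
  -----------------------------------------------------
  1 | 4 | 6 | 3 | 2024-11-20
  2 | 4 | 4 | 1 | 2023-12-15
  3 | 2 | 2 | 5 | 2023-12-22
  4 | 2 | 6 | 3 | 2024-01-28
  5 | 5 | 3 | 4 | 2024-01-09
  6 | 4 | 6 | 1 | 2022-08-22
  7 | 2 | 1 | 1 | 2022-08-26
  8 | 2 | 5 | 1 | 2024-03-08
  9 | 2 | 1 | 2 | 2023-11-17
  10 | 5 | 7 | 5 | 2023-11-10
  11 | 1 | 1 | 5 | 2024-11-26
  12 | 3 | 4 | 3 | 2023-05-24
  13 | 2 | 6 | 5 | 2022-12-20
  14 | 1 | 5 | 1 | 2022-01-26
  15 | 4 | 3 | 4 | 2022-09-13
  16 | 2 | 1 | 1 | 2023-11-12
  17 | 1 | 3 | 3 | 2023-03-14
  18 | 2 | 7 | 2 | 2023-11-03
SELECT p.name, COUNT(*) AS n FROM orders c JOIN products p ON c.product_id = p.id GROUP BY p.id, p.name HAVING COUNT(*) >= 2

Execution result:
name | n
Webcam | 4
Router | 3
Keyboard | 2
Headphones | 2
Speaker | 4
Charger | 2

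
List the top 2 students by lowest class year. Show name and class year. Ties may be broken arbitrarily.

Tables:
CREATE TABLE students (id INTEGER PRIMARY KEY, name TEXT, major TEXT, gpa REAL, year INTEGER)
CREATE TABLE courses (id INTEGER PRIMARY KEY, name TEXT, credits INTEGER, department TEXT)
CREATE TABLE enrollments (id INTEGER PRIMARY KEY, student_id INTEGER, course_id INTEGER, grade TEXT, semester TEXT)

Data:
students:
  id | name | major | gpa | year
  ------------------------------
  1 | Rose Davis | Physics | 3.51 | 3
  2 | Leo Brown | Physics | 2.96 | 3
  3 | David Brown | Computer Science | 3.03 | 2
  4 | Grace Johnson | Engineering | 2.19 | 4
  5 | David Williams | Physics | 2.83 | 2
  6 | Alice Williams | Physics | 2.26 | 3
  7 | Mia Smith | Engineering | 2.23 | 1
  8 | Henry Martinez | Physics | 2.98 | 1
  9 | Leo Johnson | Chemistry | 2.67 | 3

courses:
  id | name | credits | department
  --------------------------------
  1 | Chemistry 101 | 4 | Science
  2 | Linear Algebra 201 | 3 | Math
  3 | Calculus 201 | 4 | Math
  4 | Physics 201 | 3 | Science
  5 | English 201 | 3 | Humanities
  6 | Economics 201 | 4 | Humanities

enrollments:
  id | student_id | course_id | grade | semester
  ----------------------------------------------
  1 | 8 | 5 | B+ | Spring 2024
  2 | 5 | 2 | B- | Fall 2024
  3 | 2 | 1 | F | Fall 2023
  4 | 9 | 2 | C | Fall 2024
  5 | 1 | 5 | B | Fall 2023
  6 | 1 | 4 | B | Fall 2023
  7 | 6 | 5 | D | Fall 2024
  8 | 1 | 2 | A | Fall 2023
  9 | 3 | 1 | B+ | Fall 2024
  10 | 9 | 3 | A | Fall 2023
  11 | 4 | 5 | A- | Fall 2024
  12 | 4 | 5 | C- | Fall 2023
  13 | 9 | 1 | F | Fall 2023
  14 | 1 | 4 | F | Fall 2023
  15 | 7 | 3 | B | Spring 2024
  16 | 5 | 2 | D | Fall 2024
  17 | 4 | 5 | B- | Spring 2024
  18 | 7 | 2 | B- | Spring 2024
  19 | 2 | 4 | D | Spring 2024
SELECT name, year FROM students ORDER BY year ASC LIMIT 2

Execution result:
name | year
Mia Smith | 1
Henry Martinez | 1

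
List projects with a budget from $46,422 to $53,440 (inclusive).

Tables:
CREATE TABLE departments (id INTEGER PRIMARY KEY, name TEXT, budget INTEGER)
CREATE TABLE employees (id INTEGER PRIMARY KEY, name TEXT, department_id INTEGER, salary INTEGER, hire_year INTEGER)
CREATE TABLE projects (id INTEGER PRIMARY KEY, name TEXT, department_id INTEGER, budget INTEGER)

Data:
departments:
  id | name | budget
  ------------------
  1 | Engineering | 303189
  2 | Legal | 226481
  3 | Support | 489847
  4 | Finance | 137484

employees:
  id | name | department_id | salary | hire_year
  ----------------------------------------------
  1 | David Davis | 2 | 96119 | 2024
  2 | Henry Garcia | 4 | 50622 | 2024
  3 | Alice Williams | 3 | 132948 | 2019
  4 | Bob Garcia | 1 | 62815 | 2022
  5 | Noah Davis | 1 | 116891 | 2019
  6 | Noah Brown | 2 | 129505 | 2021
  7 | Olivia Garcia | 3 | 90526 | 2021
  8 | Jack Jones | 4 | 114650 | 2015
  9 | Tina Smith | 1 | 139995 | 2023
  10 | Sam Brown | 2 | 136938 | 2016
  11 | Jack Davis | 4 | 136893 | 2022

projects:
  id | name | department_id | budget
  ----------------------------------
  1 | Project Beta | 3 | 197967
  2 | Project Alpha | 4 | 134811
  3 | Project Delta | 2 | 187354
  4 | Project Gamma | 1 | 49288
SELECT name, budget FROM projects WHERE budget BETWEEN 46422 AND 53440

Execution result:
name | budget
Project Gamma | 49288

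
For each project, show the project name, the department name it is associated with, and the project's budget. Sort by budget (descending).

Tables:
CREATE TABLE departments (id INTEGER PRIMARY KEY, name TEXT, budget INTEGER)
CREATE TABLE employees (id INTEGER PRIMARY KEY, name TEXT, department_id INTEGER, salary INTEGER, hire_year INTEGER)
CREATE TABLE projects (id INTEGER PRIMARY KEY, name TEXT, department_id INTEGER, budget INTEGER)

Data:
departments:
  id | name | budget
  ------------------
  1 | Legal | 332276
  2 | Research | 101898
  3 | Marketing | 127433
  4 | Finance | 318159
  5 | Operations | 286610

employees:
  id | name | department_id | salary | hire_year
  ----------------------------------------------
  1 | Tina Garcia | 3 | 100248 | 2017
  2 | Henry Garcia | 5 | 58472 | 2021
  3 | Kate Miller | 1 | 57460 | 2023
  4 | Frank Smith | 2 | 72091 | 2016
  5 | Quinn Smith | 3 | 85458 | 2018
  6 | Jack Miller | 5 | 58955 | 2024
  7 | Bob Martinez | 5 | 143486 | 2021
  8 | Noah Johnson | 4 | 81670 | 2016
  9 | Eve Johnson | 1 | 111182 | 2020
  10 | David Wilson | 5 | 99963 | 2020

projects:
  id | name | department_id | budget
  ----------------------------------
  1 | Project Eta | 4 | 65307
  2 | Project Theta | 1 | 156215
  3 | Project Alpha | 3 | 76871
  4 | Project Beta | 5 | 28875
SELECT c.name, p.name AS department, c.budget FROM projects c JOIN departments p ON c.department_id = p.id ORDER BY c.budget DESC

Execution result:
name | department | budget
Project Theta | Legal | 156215
Project Alpha | Marketing | 76871
Project Eta | Finance | 65307
Project Beta | Operations | 28875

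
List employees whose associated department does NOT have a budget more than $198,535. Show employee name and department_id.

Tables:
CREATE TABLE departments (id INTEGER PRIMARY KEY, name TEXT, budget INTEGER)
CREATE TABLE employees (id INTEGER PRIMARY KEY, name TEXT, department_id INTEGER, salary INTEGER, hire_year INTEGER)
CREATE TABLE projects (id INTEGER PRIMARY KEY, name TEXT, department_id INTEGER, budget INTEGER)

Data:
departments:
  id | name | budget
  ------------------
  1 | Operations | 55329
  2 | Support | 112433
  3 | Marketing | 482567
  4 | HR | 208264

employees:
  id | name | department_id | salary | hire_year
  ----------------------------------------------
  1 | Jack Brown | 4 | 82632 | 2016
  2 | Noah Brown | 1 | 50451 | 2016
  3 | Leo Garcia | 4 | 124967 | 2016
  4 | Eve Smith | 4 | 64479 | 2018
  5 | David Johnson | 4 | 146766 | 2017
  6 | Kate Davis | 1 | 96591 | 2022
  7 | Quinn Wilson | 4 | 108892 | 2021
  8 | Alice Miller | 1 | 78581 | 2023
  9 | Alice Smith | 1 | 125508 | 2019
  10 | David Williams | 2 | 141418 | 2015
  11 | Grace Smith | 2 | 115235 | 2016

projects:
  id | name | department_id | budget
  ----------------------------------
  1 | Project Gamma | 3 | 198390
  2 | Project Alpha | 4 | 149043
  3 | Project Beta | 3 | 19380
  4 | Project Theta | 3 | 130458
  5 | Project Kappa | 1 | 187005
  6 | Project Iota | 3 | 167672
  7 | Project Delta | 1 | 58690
SELECT name, department_id FROM employees WHERE department_id NOT IN (SELECT id FROM departments WHERE budget > 198535)

Execution result:
name | department_id
Noah Brown | 1
Kate Davis | 1
Alice Miller | 1
Alice Smith | 1
David Williams | 2
Grace Smith | 2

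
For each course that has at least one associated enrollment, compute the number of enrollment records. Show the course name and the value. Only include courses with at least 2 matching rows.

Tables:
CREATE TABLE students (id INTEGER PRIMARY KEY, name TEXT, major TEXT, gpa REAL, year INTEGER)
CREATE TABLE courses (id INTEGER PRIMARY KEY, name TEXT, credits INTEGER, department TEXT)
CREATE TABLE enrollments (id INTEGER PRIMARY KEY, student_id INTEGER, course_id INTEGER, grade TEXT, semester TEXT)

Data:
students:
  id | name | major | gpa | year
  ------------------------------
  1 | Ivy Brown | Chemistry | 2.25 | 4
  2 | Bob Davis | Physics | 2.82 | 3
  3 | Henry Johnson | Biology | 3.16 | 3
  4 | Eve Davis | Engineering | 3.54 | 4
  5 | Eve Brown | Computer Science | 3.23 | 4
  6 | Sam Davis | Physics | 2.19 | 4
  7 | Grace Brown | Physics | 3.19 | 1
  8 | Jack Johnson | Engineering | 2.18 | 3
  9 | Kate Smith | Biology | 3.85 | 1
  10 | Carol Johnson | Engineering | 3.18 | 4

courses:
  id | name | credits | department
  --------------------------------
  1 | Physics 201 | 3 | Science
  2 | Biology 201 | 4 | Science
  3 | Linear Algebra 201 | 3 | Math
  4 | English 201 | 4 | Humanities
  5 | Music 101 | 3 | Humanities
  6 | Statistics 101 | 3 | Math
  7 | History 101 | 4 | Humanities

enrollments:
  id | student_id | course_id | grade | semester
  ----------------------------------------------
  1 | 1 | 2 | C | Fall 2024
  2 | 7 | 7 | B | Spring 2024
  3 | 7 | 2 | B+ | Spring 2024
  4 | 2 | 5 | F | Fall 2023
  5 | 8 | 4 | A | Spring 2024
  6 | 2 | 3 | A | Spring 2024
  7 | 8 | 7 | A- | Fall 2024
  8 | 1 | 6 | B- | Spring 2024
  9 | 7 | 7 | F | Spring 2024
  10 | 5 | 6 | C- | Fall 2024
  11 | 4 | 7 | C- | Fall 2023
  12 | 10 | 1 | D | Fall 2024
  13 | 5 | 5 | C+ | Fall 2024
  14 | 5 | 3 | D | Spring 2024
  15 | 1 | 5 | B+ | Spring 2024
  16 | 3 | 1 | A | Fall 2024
SELECT p.name, COUNT(*) AS n FROM enrollments c JOIN courses p ON c.course_id = p.id GROUP BY p.id, p.name HAVING COUNT(*) >= 2

Execution result:
name | n
Physics 201 | 2
Biology 201 | 2
Linear Algebra 201 | 2
Music 101 | 3
Statistics 101 | 2
History 101 | 4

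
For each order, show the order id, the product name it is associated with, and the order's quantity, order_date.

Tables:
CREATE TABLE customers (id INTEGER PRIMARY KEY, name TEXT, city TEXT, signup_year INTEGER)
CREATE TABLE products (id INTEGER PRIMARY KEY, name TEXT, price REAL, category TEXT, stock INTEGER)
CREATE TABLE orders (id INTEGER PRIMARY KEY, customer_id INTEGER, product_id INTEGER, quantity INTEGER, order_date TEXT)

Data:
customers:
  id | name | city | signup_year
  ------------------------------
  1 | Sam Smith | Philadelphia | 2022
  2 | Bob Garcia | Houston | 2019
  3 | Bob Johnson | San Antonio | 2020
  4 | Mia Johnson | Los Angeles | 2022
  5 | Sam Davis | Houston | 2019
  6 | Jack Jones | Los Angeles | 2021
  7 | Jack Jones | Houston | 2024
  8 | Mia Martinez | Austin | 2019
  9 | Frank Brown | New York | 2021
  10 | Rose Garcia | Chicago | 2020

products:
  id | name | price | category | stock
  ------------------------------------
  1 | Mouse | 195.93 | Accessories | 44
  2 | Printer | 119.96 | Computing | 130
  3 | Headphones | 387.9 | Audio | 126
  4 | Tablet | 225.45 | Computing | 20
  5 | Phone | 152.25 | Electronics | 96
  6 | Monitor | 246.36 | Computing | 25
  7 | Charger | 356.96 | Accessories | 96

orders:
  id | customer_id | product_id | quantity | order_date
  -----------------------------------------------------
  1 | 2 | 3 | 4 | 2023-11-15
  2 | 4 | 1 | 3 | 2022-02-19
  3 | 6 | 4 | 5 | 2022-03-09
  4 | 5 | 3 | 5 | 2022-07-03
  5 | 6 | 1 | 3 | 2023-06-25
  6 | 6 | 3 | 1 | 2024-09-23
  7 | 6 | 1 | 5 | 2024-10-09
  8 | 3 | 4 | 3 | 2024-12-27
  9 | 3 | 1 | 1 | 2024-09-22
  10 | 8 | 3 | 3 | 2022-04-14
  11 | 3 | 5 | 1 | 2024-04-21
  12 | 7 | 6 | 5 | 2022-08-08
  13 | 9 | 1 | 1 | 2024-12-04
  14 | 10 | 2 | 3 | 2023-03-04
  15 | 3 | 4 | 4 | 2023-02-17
SELECT c.id, p.name AS product, c.quantity, c.order_date FROM orders c JOIN products p ON c.product_id = p.id

Execution result:
id | product | quantity | order_date
1 | Headphones | 4 | 2023-11-15
2 | Mouse | 3 | 2022-02-19
3 | Tablet | 5 | 2022-03-09
4 | Headphones | 5 | 2022-07-03
5 | Mouse | 3 | 2023-06-25
6 | Headphones | 1 | 2024-09-23
7 | Mouse | 5 | 2024-10-09
8 | Tablet | 3 | 2024-12-27
9 | Mouse | 1 | 2024-09-22
10 | Headphones | 3 | 2022-04-14
11 | Phone | 1 | 2024-04-21
12 | Monitor | 5 | 2022-08-08
13 | Mouse | 1 | 2024-12-04
14 | Printer | 3 | 2023-03-04
15 | Tablet | 4 | 2023-02-17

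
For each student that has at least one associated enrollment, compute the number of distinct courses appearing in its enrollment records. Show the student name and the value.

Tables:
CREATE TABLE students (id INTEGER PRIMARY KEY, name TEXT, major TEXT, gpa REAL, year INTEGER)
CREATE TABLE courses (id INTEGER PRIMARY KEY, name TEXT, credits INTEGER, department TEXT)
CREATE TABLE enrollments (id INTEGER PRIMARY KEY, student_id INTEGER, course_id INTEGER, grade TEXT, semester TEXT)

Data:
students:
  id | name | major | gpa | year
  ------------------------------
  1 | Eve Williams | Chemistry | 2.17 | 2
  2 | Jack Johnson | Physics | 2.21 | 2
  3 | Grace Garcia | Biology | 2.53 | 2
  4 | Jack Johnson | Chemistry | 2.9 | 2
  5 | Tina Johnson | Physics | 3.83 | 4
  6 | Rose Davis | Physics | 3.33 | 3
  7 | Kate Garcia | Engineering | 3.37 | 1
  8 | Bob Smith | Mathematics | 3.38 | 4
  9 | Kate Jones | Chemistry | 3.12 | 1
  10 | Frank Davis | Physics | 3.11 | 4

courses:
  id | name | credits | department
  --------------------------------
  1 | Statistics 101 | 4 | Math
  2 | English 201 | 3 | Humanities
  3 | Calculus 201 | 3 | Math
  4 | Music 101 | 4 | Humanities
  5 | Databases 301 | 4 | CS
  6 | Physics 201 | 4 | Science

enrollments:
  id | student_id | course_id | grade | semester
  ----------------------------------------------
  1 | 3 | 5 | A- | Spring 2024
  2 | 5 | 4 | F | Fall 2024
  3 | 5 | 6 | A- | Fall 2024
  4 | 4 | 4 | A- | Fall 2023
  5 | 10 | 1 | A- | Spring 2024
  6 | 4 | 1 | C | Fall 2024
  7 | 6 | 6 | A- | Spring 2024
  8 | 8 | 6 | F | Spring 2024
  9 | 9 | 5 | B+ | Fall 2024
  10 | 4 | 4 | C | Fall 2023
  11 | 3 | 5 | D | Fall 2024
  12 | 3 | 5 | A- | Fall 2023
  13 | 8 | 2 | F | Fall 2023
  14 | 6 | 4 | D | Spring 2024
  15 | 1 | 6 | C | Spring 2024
SELECT p.name, COUNT(DISTINCT c.course_id) AS distinct_course_count FROM enrollments c JOIN students p ON c.student_id = p.id GROUP BY p.id, p.name

Execution result:
name | distinct_course_count
Eve Williams | 1
Grace Garcia | 1
Jack Johnson | 2
Tina Johnson | 2
Rose Davis | 2
Bob Smith | 2
Kate Jones | 1
Frank Davis | 1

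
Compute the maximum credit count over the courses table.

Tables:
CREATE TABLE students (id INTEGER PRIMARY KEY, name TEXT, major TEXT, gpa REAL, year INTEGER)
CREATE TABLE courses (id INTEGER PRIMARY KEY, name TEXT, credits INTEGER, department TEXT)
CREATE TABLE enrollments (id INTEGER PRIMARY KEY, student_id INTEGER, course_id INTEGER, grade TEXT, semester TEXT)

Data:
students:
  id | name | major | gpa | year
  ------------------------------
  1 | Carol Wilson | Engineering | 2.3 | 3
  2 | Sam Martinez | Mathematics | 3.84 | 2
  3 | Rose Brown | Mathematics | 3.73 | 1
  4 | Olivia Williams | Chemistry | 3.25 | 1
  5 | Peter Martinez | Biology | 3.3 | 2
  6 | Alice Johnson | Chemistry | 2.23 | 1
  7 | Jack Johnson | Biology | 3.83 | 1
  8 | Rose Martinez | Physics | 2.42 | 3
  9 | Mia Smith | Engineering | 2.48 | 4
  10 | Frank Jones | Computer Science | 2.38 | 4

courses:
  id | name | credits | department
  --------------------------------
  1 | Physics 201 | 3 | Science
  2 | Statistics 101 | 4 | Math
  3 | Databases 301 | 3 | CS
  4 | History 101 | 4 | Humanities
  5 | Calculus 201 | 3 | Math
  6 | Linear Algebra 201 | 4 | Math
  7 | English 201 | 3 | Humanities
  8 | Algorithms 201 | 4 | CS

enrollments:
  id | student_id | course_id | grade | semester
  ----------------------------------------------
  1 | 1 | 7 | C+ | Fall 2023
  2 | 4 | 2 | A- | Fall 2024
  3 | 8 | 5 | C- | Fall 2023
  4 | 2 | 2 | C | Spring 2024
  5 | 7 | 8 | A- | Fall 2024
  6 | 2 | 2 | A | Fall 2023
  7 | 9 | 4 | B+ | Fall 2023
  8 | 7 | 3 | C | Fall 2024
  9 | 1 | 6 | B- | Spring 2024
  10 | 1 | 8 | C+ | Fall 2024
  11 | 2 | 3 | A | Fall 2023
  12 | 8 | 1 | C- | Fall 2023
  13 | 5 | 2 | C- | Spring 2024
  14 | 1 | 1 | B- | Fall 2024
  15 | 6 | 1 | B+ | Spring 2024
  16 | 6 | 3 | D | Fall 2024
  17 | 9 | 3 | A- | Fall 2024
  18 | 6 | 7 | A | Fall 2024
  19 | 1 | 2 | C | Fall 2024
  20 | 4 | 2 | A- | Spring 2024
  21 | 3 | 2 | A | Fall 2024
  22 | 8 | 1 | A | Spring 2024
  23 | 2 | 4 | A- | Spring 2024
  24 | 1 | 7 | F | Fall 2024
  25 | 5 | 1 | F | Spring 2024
SELECT MAX(credits) FROM courses

Execution result:
4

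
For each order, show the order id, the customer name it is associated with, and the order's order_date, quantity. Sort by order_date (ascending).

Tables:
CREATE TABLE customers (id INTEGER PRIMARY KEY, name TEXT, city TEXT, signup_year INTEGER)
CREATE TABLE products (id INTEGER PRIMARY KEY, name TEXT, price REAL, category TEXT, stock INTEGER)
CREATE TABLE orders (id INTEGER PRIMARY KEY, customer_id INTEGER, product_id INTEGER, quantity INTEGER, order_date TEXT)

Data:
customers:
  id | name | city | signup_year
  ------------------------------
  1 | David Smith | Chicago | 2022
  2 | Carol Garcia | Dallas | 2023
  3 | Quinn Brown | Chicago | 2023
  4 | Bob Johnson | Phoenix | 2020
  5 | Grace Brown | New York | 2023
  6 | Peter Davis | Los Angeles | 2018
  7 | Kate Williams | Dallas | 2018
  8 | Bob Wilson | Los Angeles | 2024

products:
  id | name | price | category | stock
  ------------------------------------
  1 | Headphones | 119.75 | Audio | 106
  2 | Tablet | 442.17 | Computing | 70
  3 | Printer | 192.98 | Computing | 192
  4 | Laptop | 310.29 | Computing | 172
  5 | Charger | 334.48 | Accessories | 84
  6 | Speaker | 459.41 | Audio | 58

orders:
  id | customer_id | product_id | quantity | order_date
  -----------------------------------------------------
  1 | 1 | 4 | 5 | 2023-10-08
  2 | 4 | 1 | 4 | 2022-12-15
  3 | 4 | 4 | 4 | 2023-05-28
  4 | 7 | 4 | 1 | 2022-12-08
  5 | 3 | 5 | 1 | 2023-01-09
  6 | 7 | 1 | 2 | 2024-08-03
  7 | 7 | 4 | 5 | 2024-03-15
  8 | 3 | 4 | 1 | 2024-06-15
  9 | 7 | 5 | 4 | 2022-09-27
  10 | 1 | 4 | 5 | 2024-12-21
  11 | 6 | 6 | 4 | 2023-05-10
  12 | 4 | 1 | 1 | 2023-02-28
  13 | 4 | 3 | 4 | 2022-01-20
SELECT c.id, p.name AS customer, c.order_date, c.quantity FROM orders c JOIN customers p ON c.customer_id = p.id ORDER BY c.order_date ASC

Execution result:
id | customer | order_date | quantity
13 | Bob Johnson | 2022-01-20 | 4
9 | Kate Williams | 2022-09-27 | 4
4 | Kate Williams | 2022-12-08 | 1
2 | Bob Johnson | 2022-12-15 | 4
5 | Quinn Brown | 2023-01-09 | 1
12 | Bob Johnson | 2023-02-28 | 1
11 | Peter Davis | 2023-05-10 | 4
3 | Bob Johnson | 2023-05-28 | 4
1 | David Smith | 2023-10-08 | 5
7 | Kate Williams | 2024-03-15 | 5
8 | Quinn Brown | 2024-06-15 | 1
6 | Kate Williams | 2024-08-03 | 2
10 | David Smith | 2024-12-21 | 5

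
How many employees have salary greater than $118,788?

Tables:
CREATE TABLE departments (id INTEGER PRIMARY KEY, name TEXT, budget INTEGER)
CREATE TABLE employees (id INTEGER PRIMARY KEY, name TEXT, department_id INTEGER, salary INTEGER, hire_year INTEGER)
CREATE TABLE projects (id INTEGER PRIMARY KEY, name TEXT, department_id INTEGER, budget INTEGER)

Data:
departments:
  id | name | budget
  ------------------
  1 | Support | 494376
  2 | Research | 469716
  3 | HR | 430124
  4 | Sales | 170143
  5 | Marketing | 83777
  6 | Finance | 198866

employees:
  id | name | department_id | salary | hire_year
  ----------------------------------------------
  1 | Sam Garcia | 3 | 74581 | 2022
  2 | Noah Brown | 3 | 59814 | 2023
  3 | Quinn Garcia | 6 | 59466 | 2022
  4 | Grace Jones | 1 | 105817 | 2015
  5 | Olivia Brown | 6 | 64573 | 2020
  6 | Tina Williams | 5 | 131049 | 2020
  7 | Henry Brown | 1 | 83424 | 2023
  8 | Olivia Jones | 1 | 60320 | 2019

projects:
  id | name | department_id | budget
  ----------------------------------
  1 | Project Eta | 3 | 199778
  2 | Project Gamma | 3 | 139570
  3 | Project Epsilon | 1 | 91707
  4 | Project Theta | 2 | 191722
SELECT COUNT(*) FROM employees WHERE salary > 118788

Execution result:
1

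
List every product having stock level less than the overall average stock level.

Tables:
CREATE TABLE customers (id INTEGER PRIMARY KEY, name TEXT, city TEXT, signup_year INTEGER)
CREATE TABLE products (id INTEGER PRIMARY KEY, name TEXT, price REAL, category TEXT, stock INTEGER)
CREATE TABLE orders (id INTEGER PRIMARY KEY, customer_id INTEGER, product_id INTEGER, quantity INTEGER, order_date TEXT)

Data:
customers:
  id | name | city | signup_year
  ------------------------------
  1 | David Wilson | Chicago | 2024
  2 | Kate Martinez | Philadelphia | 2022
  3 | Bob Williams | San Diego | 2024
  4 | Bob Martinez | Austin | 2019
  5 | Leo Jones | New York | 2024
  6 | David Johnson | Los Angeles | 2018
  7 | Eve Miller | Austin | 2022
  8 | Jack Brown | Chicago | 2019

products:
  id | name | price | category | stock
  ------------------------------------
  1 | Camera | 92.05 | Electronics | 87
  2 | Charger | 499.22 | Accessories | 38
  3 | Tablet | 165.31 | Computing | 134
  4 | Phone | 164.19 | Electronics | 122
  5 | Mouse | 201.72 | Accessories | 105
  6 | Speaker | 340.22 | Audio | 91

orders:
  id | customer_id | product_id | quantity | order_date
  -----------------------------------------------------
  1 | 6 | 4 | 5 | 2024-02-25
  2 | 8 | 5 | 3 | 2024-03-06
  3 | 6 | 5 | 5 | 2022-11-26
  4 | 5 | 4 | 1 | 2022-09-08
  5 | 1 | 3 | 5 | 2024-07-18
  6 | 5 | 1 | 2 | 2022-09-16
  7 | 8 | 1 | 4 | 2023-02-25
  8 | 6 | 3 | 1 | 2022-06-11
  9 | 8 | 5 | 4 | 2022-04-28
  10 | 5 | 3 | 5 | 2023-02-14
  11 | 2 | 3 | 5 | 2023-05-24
SELECT name, stock FROM products WHERE stock < (SELECT AVG(stock) FROM products)

Execution result:
name | stock
Camera | 87
Charger | 38
Speaker | 91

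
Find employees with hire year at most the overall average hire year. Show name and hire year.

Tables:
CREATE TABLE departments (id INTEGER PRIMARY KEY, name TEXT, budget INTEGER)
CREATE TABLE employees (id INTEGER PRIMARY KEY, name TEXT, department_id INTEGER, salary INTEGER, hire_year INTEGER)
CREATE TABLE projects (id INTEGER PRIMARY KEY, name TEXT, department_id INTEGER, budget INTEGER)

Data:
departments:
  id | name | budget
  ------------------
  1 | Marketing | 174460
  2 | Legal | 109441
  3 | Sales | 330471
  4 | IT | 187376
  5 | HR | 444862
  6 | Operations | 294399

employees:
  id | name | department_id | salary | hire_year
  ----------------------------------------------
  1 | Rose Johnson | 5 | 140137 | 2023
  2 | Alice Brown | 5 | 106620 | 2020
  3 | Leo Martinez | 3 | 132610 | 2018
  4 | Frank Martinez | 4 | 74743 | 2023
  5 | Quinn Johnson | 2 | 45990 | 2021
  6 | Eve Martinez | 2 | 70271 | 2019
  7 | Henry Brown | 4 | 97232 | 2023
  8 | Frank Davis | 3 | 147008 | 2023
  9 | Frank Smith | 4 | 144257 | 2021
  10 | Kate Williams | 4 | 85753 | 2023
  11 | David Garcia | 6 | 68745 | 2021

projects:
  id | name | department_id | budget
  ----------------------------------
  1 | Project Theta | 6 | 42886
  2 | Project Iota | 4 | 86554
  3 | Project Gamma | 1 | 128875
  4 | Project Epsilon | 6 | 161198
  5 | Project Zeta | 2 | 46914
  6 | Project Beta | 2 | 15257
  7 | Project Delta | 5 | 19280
SELECT name, hire_year FROM employees WHERE hire_year <= (SELECT AVG(hire_year) FROM employees)

Execution result:
name | hire_year
Alice Brown | 2020
Leo Martinez | 2018
Quinn Johnson | 2021
Eve Martinez | 2019
Frank Smith | 2021
David Garcia | 2021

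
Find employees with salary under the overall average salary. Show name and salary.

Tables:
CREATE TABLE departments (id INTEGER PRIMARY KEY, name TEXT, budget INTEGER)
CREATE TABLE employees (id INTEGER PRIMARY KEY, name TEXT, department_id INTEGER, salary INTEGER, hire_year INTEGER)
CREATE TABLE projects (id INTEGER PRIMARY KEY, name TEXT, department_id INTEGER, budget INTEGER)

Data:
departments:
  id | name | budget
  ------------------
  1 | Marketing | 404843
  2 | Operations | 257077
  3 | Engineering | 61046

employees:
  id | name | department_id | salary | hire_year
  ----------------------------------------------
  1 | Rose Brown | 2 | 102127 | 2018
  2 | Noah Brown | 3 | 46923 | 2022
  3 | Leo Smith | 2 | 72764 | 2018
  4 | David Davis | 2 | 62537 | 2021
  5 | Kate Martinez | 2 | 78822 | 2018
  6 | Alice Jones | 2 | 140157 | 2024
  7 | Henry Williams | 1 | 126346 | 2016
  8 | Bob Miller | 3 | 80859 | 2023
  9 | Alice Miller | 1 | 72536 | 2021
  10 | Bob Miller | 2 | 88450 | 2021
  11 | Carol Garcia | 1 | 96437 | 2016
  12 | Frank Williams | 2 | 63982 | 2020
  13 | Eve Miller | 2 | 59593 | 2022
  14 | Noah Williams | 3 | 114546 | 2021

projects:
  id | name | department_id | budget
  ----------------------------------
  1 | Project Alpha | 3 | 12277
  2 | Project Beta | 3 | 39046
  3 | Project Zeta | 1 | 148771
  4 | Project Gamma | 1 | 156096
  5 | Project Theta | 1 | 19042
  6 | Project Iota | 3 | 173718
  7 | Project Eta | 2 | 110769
SELECT name, salary FROM employees WHERE salary < (SELECT AVG(salary) FROM employees)

Execution result:
name | salary
Noah Brown | 46923
Leo Smith | 72764
David Davis | 62537
Kate Martinez | 78822
Bob Miller | 80859
Alice Miller | 72536
Frank Williams | 63982
Eve Miller | 59593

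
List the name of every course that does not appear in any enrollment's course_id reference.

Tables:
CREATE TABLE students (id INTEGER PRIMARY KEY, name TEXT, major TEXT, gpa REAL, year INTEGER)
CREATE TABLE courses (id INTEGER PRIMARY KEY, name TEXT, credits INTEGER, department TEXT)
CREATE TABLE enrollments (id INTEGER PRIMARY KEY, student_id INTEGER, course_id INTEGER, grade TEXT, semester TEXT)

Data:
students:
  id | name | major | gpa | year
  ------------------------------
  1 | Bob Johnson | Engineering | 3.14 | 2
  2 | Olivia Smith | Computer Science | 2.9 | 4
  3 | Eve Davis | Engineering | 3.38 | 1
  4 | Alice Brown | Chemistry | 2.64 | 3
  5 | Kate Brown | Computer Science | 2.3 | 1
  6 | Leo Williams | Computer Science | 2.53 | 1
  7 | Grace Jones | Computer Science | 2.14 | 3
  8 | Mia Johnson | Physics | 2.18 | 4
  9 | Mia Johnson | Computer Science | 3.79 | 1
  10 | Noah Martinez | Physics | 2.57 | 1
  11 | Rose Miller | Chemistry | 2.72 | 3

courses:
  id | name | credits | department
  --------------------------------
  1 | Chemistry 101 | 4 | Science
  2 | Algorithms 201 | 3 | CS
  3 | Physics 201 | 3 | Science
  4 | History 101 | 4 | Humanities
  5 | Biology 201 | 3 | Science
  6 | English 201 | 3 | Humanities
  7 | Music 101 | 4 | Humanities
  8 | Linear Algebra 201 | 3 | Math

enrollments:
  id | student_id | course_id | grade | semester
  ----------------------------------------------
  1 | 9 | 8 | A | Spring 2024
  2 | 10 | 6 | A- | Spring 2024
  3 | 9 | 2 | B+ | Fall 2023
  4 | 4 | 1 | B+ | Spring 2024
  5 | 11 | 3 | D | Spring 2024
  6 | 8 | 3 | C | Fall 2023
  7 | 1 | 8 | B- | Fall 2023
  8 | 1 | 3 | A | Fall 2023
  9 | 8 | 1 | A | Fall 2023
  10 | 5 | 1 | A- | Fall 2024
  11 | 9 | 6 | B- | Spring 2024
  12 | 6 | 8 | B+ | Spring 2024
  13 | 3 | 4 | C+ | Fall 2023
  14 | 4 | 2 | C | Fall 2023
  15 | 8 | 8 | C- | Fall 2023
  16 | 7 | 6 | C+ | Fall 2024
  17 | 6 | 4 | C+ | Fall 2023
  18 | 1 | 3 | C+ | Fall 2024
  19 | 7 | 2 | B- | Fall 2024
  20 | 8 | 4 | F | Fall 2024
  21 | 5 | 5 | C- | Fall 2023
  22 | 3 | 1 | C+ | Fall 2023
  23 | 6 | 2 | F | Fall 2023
SELECT p.name FROM courses p LEFT JOIN enrollments c ON c.course_id = p.id WHERE c.id IS NULL

Execution result:
Music 101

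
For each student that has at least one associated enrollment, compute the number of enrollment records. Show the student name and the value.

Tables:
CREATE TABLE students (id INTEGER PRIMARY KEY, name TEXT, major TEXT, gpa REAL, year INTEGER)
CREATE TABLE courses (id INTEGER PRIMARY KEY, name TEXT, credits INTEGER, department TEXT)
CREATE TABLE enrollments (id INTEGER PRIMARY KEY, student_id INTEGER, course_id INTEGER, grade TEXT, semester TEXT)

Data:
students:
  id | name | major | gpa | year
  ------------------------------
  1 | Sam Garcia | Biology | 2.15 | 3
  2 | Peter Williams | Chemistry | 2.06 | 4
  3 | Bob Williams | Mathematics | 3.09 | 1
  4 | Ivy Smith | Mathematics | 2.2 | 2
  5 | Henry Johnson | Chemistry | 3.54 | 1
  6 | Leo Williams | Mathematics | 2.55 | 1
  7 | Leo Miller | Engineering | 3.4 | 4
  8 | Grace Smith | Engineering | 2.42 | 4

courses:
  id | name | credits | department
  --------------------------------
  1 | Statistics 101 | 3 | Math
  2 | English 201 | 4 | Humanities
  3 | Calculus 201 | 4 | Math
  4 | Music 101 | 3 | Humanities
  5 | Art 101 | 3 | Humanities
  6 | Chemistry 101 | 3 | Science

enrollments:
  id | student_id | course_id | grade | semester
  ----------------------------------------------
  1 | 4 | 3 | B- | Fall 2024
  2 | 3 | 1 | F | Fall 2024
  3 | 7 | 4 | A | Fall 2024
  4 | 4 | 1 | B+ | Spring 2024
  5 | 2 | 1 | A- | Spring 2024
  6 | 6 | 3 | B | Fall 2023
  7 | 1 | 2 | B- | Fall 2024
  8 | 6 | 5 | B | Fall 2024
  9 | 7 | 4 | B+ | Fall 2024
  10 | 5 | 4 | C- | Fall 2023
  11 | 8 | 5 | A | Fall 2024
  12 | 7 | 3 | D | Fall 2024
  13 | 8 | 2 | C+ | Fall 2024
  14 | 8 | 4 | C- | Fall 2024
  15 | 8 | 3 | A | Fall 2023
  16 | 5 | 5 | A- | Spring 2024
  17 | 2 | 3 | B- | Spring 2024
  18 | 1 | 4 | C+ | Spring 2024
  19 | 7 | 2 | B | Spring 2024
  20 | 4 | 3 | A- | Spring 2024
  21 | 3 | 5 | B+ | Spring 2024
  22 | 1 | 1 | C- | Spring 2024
SELECT p.name, COUNT(*) AS n FROM enrollments c JOIN students p ON c.student_id = p.id GROUP BY p.id, p.name

Execution result:
name | n
Sam Garcia | 3
Peter Williams | 2
Bob Williams | 2
Ivy Smith | 3
Henry Johnson | 2
Leo Williams | 2
Leo Miller | 4
Grace Smith | 4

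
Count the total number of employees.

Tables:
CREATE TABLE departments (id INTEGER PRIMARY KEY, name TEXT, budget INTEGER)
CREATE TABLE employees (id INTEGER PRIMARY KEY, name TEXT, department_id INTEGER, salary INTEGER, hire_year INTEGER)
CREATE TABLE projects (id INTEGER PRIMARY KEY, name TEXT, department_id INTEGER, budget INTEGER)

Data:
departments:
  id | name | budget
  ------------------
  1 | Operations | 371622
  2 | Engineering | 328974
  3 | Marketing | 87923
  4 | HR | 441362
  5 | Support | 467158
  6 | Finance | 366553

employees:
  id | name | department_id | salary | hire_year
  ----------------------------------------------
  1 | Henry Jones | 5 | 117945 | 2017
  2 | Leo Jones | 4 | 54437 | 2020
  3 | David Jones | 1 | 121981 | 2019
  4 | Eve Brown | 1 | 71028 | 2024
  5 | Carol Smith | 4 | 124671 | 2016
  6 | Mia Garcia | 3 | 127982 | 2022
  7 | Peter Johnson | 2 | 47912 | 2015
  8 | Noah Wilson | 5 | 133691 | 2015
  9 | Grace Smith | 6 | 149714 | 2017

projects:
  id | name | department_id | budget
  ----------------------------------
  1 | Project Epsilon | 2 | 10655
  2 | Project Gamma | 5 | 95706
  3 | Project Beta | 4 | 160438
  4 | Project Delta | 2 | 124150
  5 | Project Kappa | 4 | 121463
SELECT COUNT(*) FROM employees

Execution result:
9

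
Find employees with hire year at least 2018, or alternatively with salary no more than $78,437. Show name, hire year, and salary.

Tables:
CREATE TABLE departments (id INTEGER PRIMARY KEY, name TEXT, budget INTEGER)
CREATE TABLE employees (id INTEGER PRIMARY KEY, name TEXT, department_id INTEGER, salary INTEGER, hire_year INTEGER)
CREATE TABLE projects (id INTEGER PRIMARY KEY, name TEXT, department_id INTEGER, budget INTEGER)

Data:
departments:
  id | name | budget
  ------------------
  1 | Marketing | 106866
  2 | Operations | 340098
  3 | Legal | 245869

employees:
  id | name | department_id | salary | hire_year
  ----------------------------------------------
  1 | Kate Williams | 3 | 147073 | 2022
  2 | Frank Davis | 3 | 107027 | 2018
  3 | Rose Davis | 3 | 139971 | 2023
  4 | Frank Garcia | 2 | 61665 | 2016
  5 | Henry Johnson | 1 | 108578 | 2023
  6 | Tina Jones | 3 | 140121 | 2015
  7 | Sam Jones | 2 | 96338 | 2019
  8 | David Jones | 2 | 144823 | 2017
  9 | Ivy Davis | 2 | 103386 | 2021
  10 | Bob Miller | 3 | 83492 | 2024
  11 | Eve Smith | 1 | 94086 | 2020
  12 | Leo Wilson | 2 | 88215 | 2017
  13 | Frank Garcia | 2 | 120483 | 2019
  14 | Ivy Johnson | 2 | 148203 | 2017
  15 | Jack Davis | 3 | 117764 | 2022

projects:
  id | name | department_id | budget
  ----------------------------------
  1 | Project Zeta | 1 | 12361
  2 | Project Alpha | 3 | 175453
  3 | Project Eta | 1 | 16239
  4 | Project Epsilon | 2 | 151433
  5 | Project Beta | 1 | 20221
SELECT name, hire_year, salary FROM employees WHERE hire_year >= 2018 OR salary <= 78437

Execution result:
name | hire_year | salary
Kate Williams | 2022 | 147073
Frank Davis | 2018 | 107027
Rose Davis | 2023 | 139971
Frank Garcia | 2016 | 61665
Henry Johnson | 2023 | 108578
Sam Jones | 2019 | 96338
Ivy Davis | 2021 | 103386
Bob Miller | 2024 | 83492
Eve Smith | 2020 | 94086
Frank Garcia | 2019 | 120483
Jack Davis | 2022 | 117764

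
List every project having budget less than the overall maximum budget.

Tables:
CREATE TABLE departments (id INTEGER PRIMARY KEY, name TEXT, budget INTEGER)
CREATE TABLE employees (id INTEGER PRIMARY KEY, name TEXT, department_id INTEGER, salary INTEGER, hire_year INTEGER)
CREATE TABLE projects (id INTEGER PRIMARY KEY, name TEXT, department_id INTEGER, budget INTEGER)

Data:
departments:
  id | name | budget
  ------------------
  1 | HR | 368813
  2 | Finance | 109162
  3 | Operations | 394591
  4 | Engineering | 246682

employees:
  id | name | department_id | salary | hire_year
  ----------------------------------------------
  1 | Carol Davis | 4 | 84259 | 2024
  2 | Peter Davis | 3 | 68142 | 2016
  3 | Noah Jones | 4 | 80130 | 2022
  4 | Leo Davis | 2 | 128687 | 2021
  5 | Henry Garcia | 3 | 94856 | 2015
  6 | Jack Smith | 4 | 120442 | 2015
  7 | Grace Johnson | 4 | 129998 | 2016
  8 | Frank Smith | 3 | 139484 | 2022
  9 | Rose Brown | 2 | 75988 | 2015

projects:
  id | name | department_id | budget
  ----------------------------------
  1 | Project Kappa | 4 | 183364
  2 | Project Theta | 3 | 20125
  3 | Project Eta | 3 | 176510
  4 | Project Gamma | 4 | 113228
SELECT name, budget FROM projects WHERE budget < (SELECT MAX(budget) FROM projects)

Execution result:
name | budget
Project Theta | 20125
Project Eta | 176510
Project Gamma | 113228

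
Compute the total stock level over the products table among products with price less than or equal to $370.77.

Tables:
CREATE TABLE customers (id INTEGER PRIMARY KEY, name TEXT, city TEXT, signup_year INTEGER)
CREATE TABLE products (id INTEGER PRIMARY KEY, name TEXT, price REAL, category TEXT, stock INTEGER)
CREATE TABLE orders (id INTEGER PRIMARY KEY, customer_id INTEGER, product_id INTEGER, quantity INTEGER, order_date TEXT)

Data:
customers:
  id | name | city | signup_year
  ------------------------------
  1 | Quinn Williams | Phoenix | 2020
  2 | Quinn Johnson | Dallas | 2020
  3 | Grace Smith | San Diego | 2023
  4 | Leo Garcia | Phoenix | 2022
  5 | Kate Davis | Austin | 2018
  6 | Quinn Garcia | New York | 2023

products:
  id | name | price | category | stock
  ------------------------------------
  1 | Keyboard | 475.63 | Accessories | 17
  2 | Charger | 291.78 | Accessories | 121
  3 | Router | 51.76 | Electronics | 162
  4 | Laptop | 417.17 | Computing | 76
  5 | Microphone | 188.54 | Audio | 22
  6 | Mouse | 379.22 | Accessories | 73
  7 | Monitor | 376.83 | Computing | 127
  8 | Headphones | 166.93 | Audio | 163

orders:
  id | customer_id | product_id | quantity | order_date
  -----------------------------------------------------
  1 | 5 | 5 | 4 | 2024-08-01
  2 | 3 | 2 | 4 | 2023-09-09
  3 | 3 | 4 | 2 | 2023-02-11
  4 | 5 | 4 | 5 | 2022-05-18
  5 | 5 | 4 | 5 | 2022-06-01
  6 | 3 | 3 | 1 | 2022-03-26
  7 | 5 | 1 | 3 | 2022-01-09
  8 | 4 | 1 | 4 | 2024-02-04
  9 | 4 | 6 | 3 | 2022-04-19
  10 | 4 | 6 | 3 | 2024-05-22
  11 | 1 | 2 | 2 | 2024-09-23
SELECT SUM(stock) FROM products WHERE price <= 370.77

Execution result:
468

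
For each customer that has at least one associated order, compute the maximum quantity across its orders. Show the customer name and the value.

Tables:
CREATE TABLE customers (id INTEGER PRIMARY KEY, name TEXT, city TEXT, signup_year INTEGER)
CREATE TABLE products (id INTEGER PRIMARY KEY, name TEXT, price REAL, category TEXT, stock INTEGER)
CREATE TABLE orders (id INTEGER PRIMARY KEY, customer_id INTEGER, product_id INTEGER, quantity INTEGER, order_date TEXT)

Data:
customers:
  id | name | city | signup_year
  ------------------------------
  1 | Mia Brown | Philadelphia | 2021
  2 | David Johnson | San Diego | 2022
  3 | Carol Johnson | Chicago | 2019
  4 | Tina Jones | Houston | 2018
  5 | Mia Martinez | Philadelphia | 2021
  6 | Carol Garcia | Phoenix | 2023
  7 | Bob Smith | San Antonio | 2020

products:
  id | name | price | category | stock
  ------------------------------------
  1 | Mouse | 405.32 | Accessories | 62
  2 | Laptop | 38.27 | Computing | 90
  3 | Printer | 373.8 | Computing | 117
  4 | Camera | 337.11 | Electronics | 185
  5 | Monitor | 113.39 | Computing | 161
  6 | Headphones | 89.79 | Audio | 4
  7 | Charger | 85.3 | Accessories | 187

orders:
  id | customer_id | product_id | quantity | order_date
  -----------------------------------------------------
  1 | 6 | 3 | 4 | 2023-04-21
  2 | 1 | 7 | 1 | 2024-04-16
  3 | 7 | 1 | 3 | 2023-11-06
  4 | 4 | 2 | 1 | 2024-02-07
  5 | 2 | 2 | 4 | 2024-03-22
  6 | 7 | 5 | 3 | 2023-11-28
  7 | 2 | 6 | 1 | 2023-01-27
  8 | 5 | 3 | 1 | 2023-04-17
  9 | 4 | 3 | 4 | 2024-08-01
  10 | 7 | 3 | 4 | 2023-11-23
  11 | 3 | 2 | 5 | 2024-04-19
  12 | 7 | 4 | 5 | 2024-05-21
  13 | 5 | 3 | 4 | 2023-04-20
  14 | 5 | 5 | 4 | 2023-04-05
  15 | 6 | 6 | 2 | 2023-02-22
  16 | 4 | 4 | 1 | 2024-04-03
SELECT p.name, MAX(c.quantity) AS max_quantity FROM orders c JOIN customers p ON c.customer_id = p.id GROUP BY p.id, p.name

Execution result:
name | max_quantity
Mia Brown | 1
David Johnson | 4
Carol Johnson | 5
Tina Jones | 4
Mia Martinez | 4
Carol Garcia | 4
Bob Smith | 5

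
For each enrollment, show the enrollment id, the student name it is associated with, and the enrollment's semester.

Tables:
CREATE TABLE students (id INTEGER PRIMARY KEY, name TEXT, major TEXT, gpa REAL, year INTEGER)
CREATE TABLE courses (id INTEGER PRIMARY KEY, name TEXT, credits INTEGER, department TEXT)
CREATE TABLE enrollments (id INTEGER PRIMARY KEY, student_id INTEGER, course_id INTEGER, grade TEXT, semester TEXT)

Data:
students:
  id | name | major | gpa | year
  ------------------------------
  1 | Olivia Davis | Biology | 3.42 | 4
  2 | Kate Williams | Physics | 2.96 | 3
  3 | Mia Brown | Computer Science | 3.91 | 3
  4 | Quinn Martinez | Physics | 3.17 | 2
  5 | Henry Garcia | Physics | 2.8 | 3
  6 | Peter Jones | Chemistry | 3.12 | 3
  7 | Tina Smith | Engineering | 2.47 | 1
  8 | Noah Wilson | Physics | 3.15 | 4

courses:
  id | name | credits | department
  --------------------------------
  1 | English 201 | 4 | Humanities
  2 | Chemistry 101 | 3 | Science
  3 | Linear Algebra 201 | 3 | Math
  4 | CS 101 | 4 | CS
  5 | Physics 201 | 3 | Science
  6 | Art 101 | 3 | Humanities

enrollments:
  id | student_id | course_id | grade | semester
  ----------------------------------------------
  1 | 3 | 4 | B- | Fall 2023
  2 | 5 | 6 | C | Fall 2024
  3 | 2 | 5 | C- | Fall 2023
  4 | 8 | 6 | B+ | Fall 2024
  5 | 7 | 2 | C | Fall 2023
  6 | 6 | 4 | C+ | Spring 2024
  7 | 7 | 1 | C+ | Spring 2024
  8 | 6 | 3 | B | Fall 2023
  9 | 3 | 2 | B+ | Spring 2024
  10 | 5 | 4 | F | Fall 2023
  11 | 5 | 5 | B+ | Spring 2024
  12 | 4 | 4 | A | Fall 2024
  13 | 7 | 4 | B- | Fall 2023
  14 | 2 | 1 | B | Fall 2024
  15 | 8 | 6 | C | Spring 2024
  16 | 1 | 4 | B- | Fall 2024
SELECT c.id, p.name AS student, c.semester FROM enrollments c JOIN students p ON c.student_id = p.id

Execution result:
id | student | semester
1 | Mia Brown | Fall 2023
2 | Henry Garcia | Fall 2024
3 | Kate Williams | Fall 2023
4 | Noah Wilson | Fall 2024
5 | Tina Smith | Fall 2023
6 | Peter Jones | Spring 2024
7 | Tina Smith | Spring 2024
8 | Peter Jones | Fall 2023
9 | Mia Brown | Spring 2024
10 | Henry Garcia | Fall 2023
11 | Henry Garcia | Spring 2024
12 | Quinn Martinez | Fall 2024
13 | Tina Smith | Fall 2023
14 | Kate Williams | Fall 2024
15 | Noah Wilson | Spring 2024
16 | Olivia Davis | Fall 2024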